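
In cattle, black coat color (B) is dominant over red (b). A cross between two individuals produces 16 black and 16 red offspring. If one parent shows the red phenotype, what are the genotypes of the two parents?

Observed offspring: 16 black, 16 red
The observed ratio simplifies to 1:1. One parent shows red, so its genotype must be bb. A 1:1 offspring split requires the other parent to be heterozygous (Bb).
Parent genotypes: bb × Bb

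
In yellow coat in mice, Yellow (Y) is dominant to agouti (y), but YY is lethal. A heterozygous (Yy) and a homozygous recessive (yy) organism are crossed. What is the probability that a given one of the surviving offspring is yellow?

Cross: Yy × yy
Punnett square offspring (before lethality): 2 Yy, 2 yy
No YY offspring are produced in this cross.
yellow: 2 out of 4
Probability: 2/4 = 1/2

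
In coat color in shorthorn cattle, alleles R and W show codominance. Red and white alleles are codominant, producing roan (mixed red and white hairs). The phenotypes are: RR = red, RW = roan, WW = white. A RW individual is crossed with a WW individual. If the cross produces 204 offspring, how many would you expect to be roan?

Punnett square for RW × WW:
Offspring genotypes: 2 RW, 2 WW
Phenotype counts: 2 roan, 2 white
roan: 2 out of 4 → fraction 1/2
Expected count = 1/2 × 204 = 102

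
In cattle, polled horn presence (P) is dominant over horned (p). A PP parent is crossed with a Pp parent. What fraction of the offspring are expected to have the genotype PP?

Punnett square for PP × Pp:
Offspring genotypes: 2 PP, 2 Pp
Total offspring: 4
Count with target: 2
Probability: 2/4 = 1/2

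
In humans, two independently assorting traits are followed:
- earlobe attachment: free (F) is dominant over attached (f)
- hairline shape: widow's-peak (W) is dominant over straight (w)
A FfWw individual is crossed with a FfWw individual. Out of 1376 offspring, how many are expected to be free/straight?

Dihybrid cross FfWw × FfWw — consider each gene separately:
earlobe attachment: Ff × Ff → 1 FF, 2 Ff, 1 ff → 3 F_ : 1 ff (out of 4)
hairline shape: Ww × Ww → 1 WW, 2 Ww, 1 ww → 3 W_ : 1 ww (out of 4)
Combine (counts out of 4 × 4 = 16): free/widow's-peak (F_W_) = 3×3 = 9; free/straight (F_ww) = 3×1 = 3; attached/widow's-peak (ffW_) = 1×3 = 3; attached/straight (ffww) = 1×1 = 1
Phenotype counts (out of 16): 9 free/widow's-peak, 3 free/straight, 3 attached/widow's-peak, 1 attached/straight
free/straight: 3 out of 16 → fraction 3/16
Expected count = 3/16 × 1376 = 258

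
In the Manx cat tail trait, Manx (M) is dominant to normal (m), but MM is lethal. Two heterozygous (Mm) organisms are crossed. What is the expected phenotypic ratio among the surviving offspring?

Cross: Mm × Mm
Punnett square offspring (before lethality): 1 MM, 2 Mm, 1 mm
The MM genotype is lethal (embryos die); surviving offspring: 2 Mm, 1 mm
Ratio: 2 Manx (tailless) : 1 normal-tailed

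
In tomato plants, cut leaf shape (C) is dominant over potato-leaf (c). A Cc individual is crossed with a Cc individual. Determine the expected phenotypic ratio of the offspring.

Punnett square for Cc × Cc:
Offspring genotypes: 1 CC, 2 Cc, 1 cc
cut: 3, potato-leaf: 1
Ratio: 3:1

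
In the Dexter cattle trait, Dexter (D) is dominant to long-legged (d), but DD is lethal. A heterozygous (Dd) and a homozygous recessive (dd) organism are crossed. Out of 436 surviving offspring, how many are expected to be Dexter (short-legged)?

Cross: Dd × dd
Punnett square offspring (before lethality): 2 Dd, 2 dd
No DD offspring are produced in this cross.
Dexter (short-legged): 2 out of 4 → fraction 1/2
Expected count = 1/2 × 436 = 218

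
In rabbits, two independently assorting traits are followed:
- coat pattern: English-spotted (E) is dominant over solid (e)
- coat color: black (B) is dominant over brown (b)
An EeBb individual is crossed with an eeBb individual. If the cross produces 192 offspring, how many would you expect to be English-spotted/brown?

Dihybrid cross EeBb × eeBb — consider each gene separately:
coat pattern: Ee × ee → 2 Ee, 2 ee → 2 E_ : 2 ee (out of 4)
coat color: Bb × Bb → 1 BB, 2 Bb, 1 bb → 3 B_ : 1 bb (out of 4)
Combine (counts out of 4 × 4 = 16): English-spotted/black (E_B_) = 2×3 = 6; English-spotted/brown (E_bb) = 2×1 = 2; solid/black (eeB_) = 2×3 = 6; solid/brown (eebb) = 2×1 = 2
Phenotype counts (out of 16): 6 English-spotted/black, 2 English-spotted/brown, 6 solid/black, 2 solid/brown
English-spotted/brown: 2 out of 16 → fraction 1/8
Expected count = 1/8 × 192 = 24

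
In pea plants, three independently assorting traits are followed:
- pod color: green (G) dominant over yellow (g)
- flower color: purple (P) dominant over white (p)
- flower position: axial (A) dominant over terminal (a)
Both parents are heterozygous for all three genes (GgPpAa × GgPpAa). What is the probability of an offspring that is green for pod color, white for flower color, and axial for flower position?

Trihybrid cross: GgPpAa × GgPpAa
Each trait segregates independently with a 3:1 phenotypic ratio, so each gene contributes 3/4 (dominant) or 1/4 (recessive).
Target: green (pod color), white (flower color), axial (flower position)
Probability = product of independent per-trait probabilities
= 3/4 × 1/4 × 3/4 = 9/64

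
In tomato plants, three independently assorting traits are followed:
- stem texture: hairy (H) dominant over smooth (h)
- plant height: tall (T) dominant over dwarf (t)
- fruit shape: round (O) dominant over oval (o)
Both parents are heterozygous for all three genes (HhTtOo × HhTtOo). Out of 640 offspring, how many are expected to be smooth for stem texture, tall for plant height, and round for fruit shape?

Trihybrid cross: HhTtOo × HhTtOo
Each trait segregates independently with a 3:1 phenotypic ratio, so each gene contributes 3/4 (dominant) or 1/4 (recessive).
Target: smooth (stem texture), tall (plant height), round (fruit shape)
Probability = product of independent per-trait probabilities
= 1/4 × 3/4 × 3/4 = 9/64
Expected count = 9/64 × 640 = 90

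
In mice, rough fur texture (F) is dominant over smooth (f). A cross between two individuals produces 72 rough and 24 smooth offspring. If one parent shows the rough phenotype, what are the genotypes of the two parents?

Observed offspring: 72 rough, 24 smooth
The observed ratio simplifies to 3:1. Smooth (ff) offspring appear, so each parent must contribute one f allele. The parent stated to show rough carries F, so it is Ff. The other parent is then either Ff or ff: Ff × ff would give a 1:1 split, whereas Ff × Ff gives 3:1 — matching the data. So both parents are heterozygous (Ff × Ff).
Parent genotypes: Ff × Ff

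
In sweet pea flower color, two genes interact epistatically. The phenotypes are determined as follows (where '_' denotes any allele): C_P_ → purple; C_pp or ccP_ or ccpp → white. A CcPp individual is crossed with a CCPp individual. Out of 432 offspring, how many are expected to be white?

Cross: CcPp × CCPp — consider each gene separately:
C gene: Cc × CC → 2 CC, 2 Cc → 4 C_ (out of 4)
P gene: Pp × Pp → 1 PP, 2 Pp, 1 pp → 3 P_ : 1 pp (out of 4)
Genotype classes (out of 4 × 4 = 16): C_P_ = 4×3 = 12; C_pp = 4×1 = 4
Apply the phenotype rules: C_P_ (12) → purple; C_pp (4) → white
Phenotype counts (out of 16): 12 purple, 4 white
white: 4 out of 16 → fraction 1/4
Expected count = 1/4 × 432 = 108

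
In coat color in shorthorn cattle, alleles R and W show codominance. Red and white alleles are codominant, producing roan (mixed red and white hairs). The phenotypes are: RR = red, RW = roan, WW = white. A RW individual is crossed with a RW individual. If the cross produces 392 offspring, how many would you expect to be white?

Punnett square for RW × RW:
Offspring genotypes: 1 RR, 2 RW, 1 WW
Phenotype counts: 1 red, 2 roan, 1 white
white: 1 out of 4 → fraction 1/4
Expected count = 1/4 × 392 = 98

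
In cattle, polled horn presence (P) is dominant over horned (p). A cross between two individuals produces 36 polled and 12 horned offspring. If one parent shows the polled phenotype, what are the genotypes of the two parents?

Observed offspring: 36 polled, 12 horned
The observed ratio simplifies to 3:1. Horned (pp) offspring appear, so each parent must contribute one p allele. The parent stated to show polled carries P, so it is Pp. The other parent is then either Pp or pp: Pp × pp would give a 1:1 split, whereas Pp × Pp gives 3:1 — matching the data. So both parents are heterozygous (Pp × Pp).
Parent genotypes: Pp × Pp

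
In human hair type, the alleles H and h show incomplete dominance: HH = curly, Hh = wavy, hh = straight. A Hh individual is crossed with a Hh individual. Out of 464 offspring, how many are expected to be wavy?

Punnett square for Hh × Hh:
Offspring genotypes: 1 HH, 2 Hh, 1 hh
Phenotype counts: 1 curly, 2 wavy, 1 straight
wavy: 2 out of 4 → fraction 1/2
Expected count = 1/2 × 464 = 232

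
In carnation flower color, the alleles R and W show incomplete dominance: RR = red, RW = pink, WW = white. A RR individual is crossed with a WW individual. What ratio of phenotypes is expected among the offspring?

Punnett square for RR × WW:
Offspring genotypes: 4 RW
Phenotype counts: 4 pink
Ratio: all pink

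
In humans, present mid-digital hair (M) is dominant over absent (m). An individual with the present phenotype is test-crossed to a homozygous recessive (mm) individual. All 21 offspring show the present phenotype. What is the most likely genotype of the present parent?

Test cross: ? × mm
All offspring are present.
If the unknown parent were heterozygous (Mm), about half of 21 offspring would be absent; none are. The unknown parent is most likely homozygous dominant (MM).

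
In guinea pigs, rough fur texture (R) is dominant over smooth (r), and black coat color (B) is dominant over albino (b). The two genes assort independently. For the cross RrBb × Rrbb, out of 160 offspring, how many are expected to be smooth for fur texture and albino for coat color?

Dihybrid cross RrBb × Rrbb — consider each gene separately:
fur texture: Rr × Rr → 1 RR, 2 Rr, 1 rr → 3 R_ : 1 rr (out of 4)
coat color: Bb × bb → 2 Bb, 2 bb → 2 B_ : 2 bb (out of 4)
Looking for: smooth (rr) and albino (bb)
P(smooth) = 1/4, P(albino) = 2/4
P(both) = 1/4 × 2/4 = 2/16 = 1/8
Expected count = 1/8 × 160 = 20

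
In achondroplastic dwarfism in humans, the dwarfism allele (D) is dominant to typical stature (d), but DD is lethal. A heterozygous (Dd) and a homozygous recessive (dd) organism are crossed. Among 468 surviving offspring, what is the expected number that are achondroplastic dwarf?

Cross: Dd × dd
Punnett square offspring (before lethality): 2 Dd, 2 dd
No DD offspring are produced in this cross.
achondroplastic dwarf: 2 out of 4 → fraction 1/2
Expected count = 1/2 × 468 = 234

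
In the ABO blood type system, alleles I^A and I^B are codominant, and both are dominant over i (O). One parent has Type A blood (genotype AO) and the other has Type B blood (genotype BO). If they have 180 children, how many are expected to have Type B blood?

Cross: AO × BO
Possible offspring genotypes: 1 AB, 1 AO, 1 BO, 1 OO
Blood type counts: 1 Type AB, 1 Type A, 1 Type B, 1 Type O
Probability of Type B: 1/4
Expected count = 1/4 × 180 = 45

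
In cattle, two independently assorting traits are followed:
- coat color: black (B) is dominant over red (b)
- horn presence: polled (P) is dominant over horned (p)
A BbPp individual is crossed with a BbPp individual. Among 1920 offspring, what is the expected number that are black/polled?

Dihybrid cross BbPp × BbPp — consider each gene separately:
coat color: Bb × Bb → 1 BB, 2 Bb, 1 bb → 3 B_ : 1 bb (out of 4)
horn presence: Pp × Pp → 1 PP, 2 Pp, 1 pp → 3 P_ : 1 pp (out of 4)
Combine (counts out of 4 × 4 = 16): black/polled (B_P_) = 3×3 = 9; black/horned (B_pp) = 3×1 = 3; red/polled (bbP_) = 1×3 = 3; red/horned (bbpp) = 1×1 = 1
Phenotype counts (out of 16): 9 black/polled, 3 black/horned, 3 red/polled, 1 red/horned
black/polled: 9 out of 16 → fraction 9/16
Expected count = 9/16 × 1920 = 1080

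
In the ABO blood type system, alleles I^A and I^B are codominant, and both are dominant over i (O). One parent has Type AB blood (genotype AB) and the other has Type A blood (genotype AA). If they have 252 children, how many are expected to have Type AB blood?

Cross: AB × AA
Possible offspring genotypes: 2 AA, 2 AB
Blood type counts: 2 Type A, 2 Type AB
Probability of Type AB: 2/4 = 1/2
Expected count = 1/2 × 252 = 126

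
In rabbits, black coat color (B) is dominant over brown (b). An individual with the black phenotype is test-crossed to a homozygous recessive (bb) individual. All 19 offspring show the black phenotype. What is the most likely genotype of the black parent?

Test cross: ? × bb
All offspring are black.
If the unknown parent were heterozygous (Bb), about half of 19 offspring would be brown; none are. The unknown parent is most likely homozygous dominant (BB).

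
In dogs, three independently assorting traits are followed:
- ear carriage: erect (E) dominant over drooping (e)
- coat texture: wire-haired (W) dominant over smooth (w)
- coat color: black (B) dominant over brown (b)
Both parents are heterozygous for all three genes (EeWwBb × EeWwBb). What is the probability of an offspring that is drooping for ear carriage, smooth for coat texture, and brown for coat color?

Trihybrid cross: EeWwBb × EeWwBb
Each trait segregates independently with a 3:1 phenotypic ratio, so each gene contributes 3/4 (dominant) or 1/4 (recessive).
Target: drooping (ear carriage), smooth (coat texture), brown (coat color)
Probability = product of independent per-trait probabilities
= 1/4 × 1/4 × 1/4 = 1/64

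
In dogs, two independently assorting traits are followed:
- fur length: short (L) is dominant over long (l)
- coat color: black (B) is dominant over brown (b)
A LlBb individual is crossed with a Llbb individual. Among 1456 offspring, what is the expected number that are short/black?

Dihybrid cross LlBb × Llbb — consider each gene separately:
fur length: Ll × Ll → 1 LL, 2 Ll, 1 ll → 3 L_ : 1 ll (out of 4)
coat color: Bb × bb → 2 Bb, 2 bb → 2 B_ : 2 bb (out of 4)
Combine (counts out of 4 × 4 = 16): short/black (L_B_) = 3×2 = 6; short/brown (L_bb) = 3×2 = 6; long/black (llB_) = 1×2 = 2; long/brown (llbb) = 1×2 = 2
Phenotype counts (out of 16): 6 short/black, 6 short/brown, 2 long/black, 2 long/brown
short/black: 6 out of 16 → fraction 3/8
Expected count = 3/8 × 1456 = 546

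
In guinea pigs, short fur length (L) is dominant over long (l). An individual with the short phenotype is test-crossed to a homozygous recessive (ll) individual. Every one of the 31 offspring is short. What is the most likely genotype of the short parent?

Test cross: ? × ll
All offspring are short.
If the unknown parent were heterozygous (Ll), about half of 31 offspring would be long; none are. The unknown parent is most likely homozygous dominant (LL).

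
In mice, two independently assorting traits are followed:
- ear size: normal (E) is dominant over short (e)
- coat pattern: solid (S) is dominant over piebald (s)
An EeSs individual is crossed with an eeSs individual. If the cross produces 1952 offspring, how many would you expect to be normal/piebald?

Dihybrid cross EeSs × eeSs — consider each gene separately:
ear size: Ee × ee → 2 Ee, 2 ee → 2 E_ : 2 ee (out of 4)
coat pattern: Ss × Ss → 1 SS, 2 Ss, 1 ss → 3 S_ : 1 ss (out of 4)
Combine (counts out of 4 × 4 = 16): normal/solid (E_S_) = 2×3 = 6; normal/piebald (E_ss) = 2×1 = 2; short/solid (eeS_) = 2×3 = 6; short/piebald (eess) = 2×1 = 2
Phenotype counts (out of 16): 6 normal/solid, 2 normal/piebald, 6 short/solid, 2 short/piebald
normal/piebald: 2 out of 16 → fraction 1/8
Expected count = 1/8 × 1952 = 244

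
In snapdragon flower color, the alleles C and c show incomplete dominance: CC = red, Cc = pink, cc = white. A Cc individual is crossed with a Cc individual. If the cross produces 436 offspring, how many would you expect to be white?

Punnett square for Cc × Cc:
Offspring genotypes: 1 CC, 2 Cc, 1 cc
Phenotype counts: 1 red, 2 pink, 1 white
white: 1 out of 4 → fraction 1/4
Expected count = 1/4 × 436 = 109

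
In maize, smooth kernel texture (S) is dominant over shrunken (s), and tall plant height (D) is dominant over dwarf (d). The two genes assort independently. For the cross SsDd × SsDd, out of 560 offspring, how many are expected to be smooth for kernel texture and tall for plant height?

Dihybrid cross SsDd × SsDd — consider each gene separately:
kernel texture: Ss × Ss → 1 SS, 2 Ss, 1 ss → 3 S_ : 1 ss (out of 4)
plant height: Dd × Dd → 1 DD, 2 Dd, 1 dd → 3 D_ : 1 dd (out of 4)
Looking for: smooth (S_) and tall (D_)
P(smooth) = 3/4, P(tall) = 3/4
P(both) = 3/4 × 3/4 = 9/16
Expected count = 9/16 × 560 = 315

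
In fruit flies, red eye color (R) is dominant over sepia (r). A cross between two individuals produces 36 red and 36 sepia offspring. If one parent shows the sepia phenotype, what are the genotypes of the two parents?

Observed offspring: 36 red, 36 sepia
The observed ratio simplifies to 1:1. One parent shows sepia, so its genotype must be rr. A 1:1 offspring split requires the other parent to be heterozygous (Rr).
Parent genotypes: rr × Rr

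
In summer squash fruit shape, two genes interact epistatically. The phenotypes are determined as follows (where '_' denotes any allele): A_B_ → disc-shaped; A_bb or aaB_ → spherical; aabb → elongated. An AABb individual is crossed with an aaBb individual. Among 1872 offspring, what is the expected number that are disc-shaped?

Cross: AABb × aaBb — consider each gene separately:
A gene: AA × aa → 4 Aa → 4 A_ (out of 4)
B gene: Bb × Bb → 1 BB, 2 Bb, 1 bb → 3 B_ : 1 bb (out of 4)
Genotype classes (out of 4 × 4 = 16): A_B_ = 4×3 = 12; A_bb = 4×1 = 4
Apply the phenotype rules: A_B_ (12) → disc-shaped; A_bb (4) → spherical
Phenotype counts (out of 16): 12 disc-shaped, 4 spherical
disc-shaped: 12 out of 16 → fraction 3/4
Expected count = 3/4 × 1872 = 1404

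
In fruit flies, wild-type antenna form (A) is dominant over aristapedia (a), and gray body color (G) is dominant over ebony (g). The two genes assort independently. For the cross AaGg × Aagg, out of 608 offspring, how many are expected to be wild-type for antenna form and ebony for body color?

Dihybrid cross AaGg × Aagg — consider each gene separately:
antenna form: Aa × Aa → 1 AA, 2 Aa, 1 aa → 3 A_ : 1 aa (out of 4)
body color: Gg × gg → 2 Gg, 2 gg → 2 G_ : 2 gg (out of 4)
Looking for: wild-type (A_) and ebony (gg)
P(wild-type) = 3/4, P(ebony) = 2/4
P(both) = 3/4 × 2/4 = 6/16 = 3/8
Expected count = 3/8 × 608 = 228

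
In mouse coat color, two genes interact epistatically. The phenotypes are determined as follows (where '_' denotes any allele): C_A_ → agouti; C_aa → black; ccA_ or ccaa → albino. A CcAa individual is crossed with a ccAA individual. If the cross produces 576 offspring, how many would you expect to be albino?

Cross: CcAa × ccAA — consider each gene separately:
C gene: Cc × cc → 2 Cc, 2 cc → 2 C_ : 2 cc (out of 4)
A gene: Aa × AA → 2 AA, 2 Aa → 4 A_ (out of 4)
Genotype classes (out of 4 × 4 = 16): C_A_ = 2×4 = 8; ccA_ = 2×4 = 8
Apply the phenotype rules: C_A_ (8) → agouti; ccA_ (8) → albino
Phenotype counts (out of 16): 8 agouti, 8 albino
albino: 8 out of 16 → fraction 1/2
Expected count = 1/2 × 576 = 288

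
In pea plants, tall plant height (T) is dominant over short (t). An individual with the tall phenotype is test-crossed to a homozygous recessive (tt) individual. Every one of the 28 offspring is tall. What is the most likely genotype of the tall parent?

Test cross: ? × tt
All offspring are tall.
If the unknown parent were heterozygous (Tt), about half of 28 offspring would be short; none are. The unknown parent is most likely homozygous dominant (TT).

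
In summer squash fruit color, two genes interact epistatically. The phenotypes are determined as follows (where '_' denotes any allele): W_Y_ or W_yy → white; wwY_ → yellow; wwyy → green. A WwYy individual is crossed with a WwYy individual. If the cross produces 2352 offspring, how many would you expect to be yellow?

Cross: WwYy × WwYy — consider each gene separately:
W gene: Ww × Ww → 1 WW, 2 Ww, 1 ww → 3 W_ : 1 ww (out of 4)
Y gene: Yy × Yy → 1 YY, 2 Yy, 1 yy → 3 Y_ : 1 yy (out of 4)
Genotype classes (out of 4 × 4 = 16): W_Y_ = 3×3 = 9; W_yy = 3×1 = 3; wwY_ = 1×3 = 3; wwyy = 1×1 = 1
Apply the phenotype rules: W_Y_ (9) + W_yy (3) → white; wwY_ (3) → yellow; wwyy (1) → green
Phenotype counts (out of 16): 12 white, 3 yellow, 1 green
yellow: 3 out of 16 → fraction 3/16
Expected count = 3/16 × 2352 = 441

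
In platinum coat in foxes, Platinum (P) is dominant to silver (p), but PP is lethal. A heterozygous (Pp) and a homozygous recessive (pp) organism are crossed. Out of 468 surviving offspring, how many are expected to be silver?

Cross: Pp × pp
Punnett square offspring (before lethality): 2 Pp, 2 pp
No PP offspring are produced in this cross.
silver: 2 out of 4 → fraction 1/2
Expected count = 1/2 × 468 = 234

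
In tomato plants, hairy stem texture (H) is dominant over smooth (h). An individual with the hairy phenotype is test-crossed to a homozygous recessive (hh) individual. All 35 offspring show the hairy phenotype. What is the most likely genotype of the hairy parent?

Test cross: ? × hh
All offspring are hairy.
If the unknown parent were heterozygous (Hh), about half of 35 offspring would be smooth; none are. The unknown parent is most likely homozygous dominant (HH).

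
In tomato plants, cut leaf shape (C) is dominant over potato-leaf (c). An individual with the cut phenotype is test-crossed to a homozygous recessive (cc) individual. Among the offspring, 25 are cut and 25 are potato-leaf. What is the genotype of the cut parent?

Test cross: ? × cc
Offspring: 25 cut, 25 potato-leaf — approximately 1:1.
A 1:1 ratio in a test cross indicates the unknown parent is heterozygous (Cc).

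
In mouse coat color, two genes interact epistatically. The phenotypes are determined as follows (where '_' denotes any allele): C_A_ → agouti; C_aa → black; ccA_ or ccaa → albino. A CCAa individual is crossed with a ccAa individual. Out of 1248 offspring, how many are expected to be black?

Cross: CCAa × ccAa — consider each gene separately:
C gene: CC × cc → 4 Cc → 4 C_ (out of 4)
A gene: Aa × Aa → 1 AA, 2 Aa, 1 aa → 3 A_ : 1 aa (out of 4)
Genotype classes (out of 4 × 4 = 16): C_A_ = 4×3 = 12; C_aa = 4×1 = 4
Apply the phenotype rules: C_A_ (12) → agouti; C_aa (4) → black
Phenotype counts (out of 16): 12 agouti, 4 black
black: 4 out of 16 → fraction 1/4
Expected count = 1/4 × 1248 = 312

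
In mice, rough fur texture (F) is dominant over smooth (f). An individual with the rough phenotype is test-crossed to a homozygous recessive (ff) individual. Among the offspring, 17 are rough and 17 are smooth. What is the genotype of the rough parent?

Test cross: ? × ff
Offspring: 17 rough, 17 smooth — approximately 1:1.
A 1:1 ratio in a test cross indicates the unknown parent is heterozygous (Ff).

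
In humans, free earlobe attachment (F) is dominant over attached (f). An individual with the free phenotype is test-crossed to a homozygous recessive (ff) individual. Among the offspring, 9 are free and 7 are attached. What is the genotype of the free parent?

Test cross: ? × ff
Offspring: 9 free, 7 attached — approximately 1:1.
A 1:1 ratio in a test cross indicates the unknown parent is heterozygous (Ff).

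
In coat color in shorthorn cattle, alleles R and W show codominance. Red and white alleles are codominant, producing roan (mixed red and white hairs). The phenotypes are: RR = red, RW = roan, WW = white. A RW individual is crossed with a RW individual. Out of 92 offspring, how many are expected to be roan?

Punnett square for RW × RW:
Offspring genotypes: 1 RR, 2 RW, 1 WW
Phenotype counts: 1 red, 2 roan, 1 white
roan: 2 out of 4 → fraction 1/2
Expected count = 1/2 × 92 = 46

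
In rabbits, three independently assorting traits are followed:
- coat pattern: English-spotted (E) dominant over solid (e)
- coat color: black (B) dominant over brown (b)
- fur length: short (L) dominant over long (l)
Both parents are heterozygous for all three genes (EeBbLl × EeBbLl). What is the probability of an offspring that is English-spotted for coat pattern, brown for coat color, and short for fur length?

Trihybrid cross: EeBbLl × EeBbLl
Each trait segregates independently with a 3:1 phenotypic ratio, so each gene contributes 3/4 (dominant) or 1/4 (recessive).
Target: English-spotted (coat pattern), brown (coat color), short (fur length)
Probability = product of independent per-trait probabilities
= 3/4 × 1/4 × 3/4 = 9/64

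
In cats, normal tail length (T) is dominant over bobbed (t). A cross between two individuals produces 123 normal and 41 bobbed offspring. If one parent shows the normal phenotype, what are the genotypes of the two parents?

Observed offspring: 123 normal, 41 bobbed
The observed ratio simplifies to 3:1. Bobbed (tt) offspring appear, so each parent must contribute one t allele. The parent stated to show normal carries T, so it is Tt. The other parent is then either Tt or tt: Tt × tt would give a 1:1 split, whereas Tt × Tt gives 3:1 — matching the data. So both parents are heterozygous (Tt × Tt).
Parent genotypes: Tt × Tt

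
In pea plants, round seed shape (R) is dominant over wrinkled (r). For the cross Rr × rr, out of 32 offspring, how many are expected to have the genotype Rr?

Punnett square for Rr × rr:
Offspring genotypes: 2 Rr, 2 rr
Total offspring: 4
Count with target: 2
Probability: 2/4 = 1/2
Expected count = 1/2 × 32 = 16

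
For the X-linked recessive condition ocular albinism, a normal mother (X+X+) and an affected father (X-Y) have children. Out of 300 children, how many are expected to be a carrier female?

Cross: X+X+ × X-Y
Offspring: 2 X+X-, 2 X+Y
Probability of a carrier female: 2/4 = 1/2
Expected count = 1/2 × 300 = 150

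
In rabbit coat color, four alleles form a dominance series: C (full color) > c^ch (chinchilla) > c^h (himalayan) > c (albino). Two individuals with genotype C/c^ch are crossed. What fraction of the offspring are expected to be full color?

Cross: C/c^ch × C/c^ch
Allele dominance: C > c^ch > c^h > c
Offspring genotypes: 1 C/C, 2 C/c^ch, 1 c^ch/c^ch
Phenotype counts: 3 full color, 1 chinchilla
full color: 3 out of 4
Probability: 3/4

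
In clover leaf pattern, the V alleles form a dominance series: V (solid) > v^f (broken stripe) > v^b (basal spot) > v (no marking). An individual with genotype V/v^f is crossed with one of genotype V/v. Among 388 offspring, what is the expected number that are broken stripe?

Cross: V/v^f × V/v
Allele dominance: V > v^f > v^b > v
Offspring genotypes: 1 V/V, 1 V/v, 1 V/v^f, 1 v^f/v
Phenotype counts: 3 solid, 1 broken stripe
broken stripe: 1 out of 4 → fraction 1/4
Expected count = 1/4 × 388 = 97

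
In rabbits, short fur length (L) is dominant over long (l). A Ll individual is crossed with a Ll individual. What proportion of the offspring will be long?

Punnett square for Ll × Ll:
Offspring genotypes: 1 LL, 2 Ll, 1 ll
short: 3, long: 1
long: 1 out of 4
Probability: 1/4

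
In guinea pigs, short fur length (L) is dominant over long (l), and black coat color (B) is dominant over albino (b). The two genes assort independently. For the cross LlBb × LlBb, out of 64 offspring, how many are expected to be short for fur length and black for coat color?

Dihybrid cross LlBb × LlBb — consider each gene separately:
fur length: Ll × Ll → 1 LL, 2 Ll, 1 ll → 3 L_ : 1 ll (out of 4)
coat color: Bb × Bb → 1 BB, 2 Bb, 1 bb → 3 B_ : 1 bb (out of 4)
Looking for: short (L_) and black (B_)
P(short) = 3/4, P(black) = 3/4
P(both) = 3/4 × 3/4 = 9/16
Expected count = 9/16 × 64 = 36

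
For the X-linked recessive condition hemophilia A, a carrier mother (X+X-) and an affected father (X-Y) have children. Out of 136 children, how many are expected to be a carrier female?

Cross: X+X- × X-Y
Offspring: 1 X+X-, 1 X+Y, 1 X-X-, 1 X-Y
Probability of a carrier female: 1/4
Expected count = 1/4 × 136 = 34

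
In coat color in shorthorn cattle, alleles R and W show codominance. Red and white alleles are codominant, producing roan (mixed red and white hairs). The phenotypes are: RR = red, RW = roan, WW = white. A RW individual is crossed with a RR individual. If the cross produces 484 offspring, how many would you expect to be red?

Punnett square for RW × RR:
Offspring genotypes: 2 RR, 2 RW
Phenotype counts: 2 red, 2 roan
red: 2 out of 4 → fraction 1/2
Expected count = 1/2 × 484 = 242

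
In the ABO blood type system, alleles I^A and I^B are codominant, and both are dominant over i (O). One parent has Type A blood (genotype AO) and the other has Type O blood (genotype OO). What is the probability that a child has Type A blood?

Cross: AO × OO
Possible offspring genotypes: 2 AO, 2 OO
Blood type counts: 2 Type A, 2 Type O
Probability of Type A: 2/4 = 1/2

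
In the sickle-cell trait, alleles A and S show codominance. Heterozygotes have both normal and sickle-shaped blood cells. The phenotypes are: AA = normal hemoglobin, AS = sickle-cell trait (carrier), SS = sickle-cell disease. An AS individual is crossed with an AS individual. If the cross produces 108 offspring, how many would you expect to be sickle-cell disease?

Punnett square for AS × AS:
Offspring genotypes: 1 AA, 2 AS, 1 SS
Phenotype counts: 1 normal hemoglobin, 2 sickle-cell trait (carrier), 1 sickle-cell disease
sickle-cell disease: 1 out of 4 → fraction 1/4
Expected count = 1/4 × 108 = 27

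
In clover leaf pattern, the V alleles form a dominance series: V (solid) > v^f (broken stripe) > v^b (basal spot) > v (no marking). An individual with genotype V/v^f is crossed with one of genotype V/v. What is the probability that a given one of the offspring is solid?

Cross: V/v^f × V/v
Allele dominance: V > v^f > v^b > v
Offspring genotypes: 1 V/V, 1 V/v, 1 V/v^f, 1 v^f/v
Phenotype counts: 3 solid, 1 broken stripe
solid: 3 out of 4
Probability: 3/4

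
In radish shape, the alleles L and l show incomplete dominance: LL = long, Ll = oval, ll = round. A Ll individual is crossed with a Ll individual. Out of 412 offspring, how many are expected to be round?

Punnett square for Ll × Ll:
Offspring genotypes: 1 LL, 2 Ll, 1 ll
Phenotype counts: 1 long, 2 oval, 1 round
round: 1 out of 4 → fraction 1/4
Expected count = 1/4 × 412 = 103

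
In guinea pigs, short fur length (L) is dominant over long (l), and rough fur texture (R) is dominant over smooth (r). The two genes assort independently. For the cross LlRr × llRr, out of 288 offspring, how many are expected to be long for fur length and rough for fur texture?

Dihybrid cross LlRr × llRr — consider each gene separately:
fur length: Ll × ll → 2 Ll, 2 ll → 2 L_ : 2 ll (out of 4)
fur texture: Rr × Rr → 1 RR, 2 Rr, 1 rr → 3 R_ : 1 rr (out of 4)
Looking for: long (ll) and rough (R_)
P(long) = 2/4, P(rough) = 3/4
P(both) = 2/4 × 3/4 = 6/16 = 3/8
Expected count = 3/8 × 288 = 108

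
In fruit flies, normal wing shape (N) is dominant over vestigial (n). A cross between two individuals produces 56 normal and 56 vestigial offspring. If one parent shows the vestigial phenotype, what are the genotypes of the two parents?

Observed offspring: 56 normal, 56 vestigial
The observed ratio simplifies to 1:1. One parent shows vestigial, so its genotype must be nn. A 1:1 offspring split requires the other parent to be heterozygous (Nn).
Parent genotypes: nn × Nn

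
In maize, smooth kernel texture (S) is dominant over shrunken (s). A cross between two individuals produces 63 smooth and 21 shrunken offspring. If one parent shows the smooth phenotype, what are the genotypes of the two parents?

Observed offspring: 63 smooth, 21 shrunken
The observed ratio simplifies to 3:1. Shrunken (ss) offspring appear, so each parent must contribute one s allele. The parent stated to show smooth carries S, so it is Ss. The other parent is then either Ss or ss: Ss × ss would give a 1:1 split, whereas Ss × Ss gives 3:1 — matching the data. So both parents are heterozygous (Ss × Ss).
Parent genotypes: Ss × Ss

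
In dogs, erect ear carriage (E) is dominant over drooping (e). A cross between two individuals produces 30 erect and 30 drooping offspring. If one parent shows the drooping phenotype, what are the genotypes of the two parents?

Observed offspring: 30 erect, 30 drooping
The observed ratio simplifies to 1:1. One parent shows drooping, so its genotype must be ee. A 1:1 offspring split requires the other parent to be heterozygous (Ee).
Parent genotypes: ee × Ee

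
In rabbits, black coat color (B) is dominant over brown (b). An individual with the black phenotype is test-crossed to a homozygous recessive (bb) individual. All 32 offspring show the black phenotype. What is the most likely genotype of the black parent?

Test cross: ? × bb
All offspring are black.
If the unknown parent were heterozygous (Bb), about half of 32 offspring would be brown; none are. The unknown parent is most likely homozygous dominant (BB).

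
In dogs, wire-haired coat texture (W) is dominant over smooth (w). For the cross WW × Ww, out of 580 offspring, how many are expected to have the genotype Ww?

Punnett square for WW × Ww:
Offspring genotypes: 2 WW, 2 Ww
Total offspring: 4
Count with target: 2
Probability: 2/4 = 1/2
Expected count = 1/2 × 580 = 290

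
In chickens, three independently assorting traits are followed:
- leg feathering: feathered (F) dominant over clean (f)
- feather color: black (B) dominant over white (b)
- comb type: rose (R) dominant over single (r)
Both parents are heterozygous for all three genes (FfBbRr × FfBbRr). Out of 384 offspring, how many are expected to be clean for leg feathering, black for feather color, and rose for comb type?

Trihybrid cross: FfBbRr × FfBbRr
Each trait segregates independently with a 3:1 phenotypic ratio, so each gene contributes 3/4 (dominant) or 1/4 (recessive).
Target: clean (leg feathering), black (feather color), rose (comb type)
Probability = product of independent per-trait probabilities
= 1/4 × 3/4 × 3/4 = 9/64
Expected count = 9/64 × 384 = 54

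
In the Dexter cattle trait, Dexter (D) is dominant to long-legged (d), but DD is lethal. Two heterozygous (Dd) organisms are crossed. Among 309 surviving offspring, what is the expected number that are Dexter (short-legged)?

Cross: Dd × Dd
Punnett square offspring (before lethality): 1 DD, 2 Dd, 1 dd
The DD genotype is lethal (embryos die); surviving offspring: 2 Dd, 1 dd
Dexter (short-legged): 2 out of 3 → fraction 2/3
Expected count = 2/3 × 309 = 206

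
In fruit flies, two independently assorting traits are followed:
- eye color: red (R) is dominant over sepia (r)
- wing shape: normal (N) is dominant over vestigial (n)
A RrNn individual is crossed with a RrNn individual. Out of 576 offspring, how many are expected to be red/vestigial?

Dihybrid cross RrNn × RrNn — consider each gene separately:
eye color: Rr × Rr → 1 RR, 2 Rr, 1 rr → 3 R_ : 1 rr (out of 4)
wing shape: Nn × Nn → 1 NN, 2 Nn, 1 nn → 3 N_ : 1 nn (out of 4)
Combine (counts out of 4 × 4 = 16): red/normal (R_N_) = 3×3 = 9; red/vestigial (R_nn) = 3×1 = 3; sepia/normal (rrN_) = 1×3 = 3; sepia/vestigial (rrnn) = 1×1 = 1
Phenotype counts (out of 16): 9 red/normal, 3 red/vestigial, 3 sepia/normal, 1 sepia/vestigial
red/vestigial: 3 out of 16 → fraction 3/16
Expected count = 3/16 × 576 = 108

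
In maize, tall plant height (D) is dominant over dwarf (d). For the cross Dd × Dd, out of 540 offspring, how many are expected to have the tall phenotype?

Punnett square for Dd × Dd:
Offspring genotypes: 1 DD, 2 Dd, 1 dd
Total offspring: 4
Count with target: 3
Probability: 3/4
Expected count = 3/4 × 540 = 405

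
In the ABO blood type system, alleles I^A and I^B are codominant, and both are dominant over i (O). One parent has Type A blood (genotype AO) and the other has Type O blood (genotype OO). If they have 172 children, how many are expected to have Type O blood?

Cross: AO × OO
Possible offspring genotypes: 2 AO, 2 OO
Blood type counts: 2 Type A, 2 Type O
Probability of Type O: 2/4 = 1/2
Expected count = 1/2 × 172 = 86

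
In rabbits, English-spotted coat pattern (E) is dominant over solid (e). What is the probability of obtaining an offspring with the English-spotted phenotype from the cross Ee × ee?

Punnett square for Ee × ee:
Offspring genotypes: 2 Ee, 2 ee
Total offspring: 4
Count with target: 2
Probability: 2/4 = 1/2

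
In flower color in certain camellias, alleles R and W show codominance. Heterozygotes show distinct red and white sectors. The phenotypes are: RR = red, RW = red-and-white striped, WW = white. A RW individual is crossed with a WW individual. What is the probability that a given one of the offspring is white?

Punnett square for RW × WW:
Offspring genotypes: 2 RW, 2 WW
Phenotype counts: 2 red-and-white striped, 2 white
white: 2 out of 4
Probability: 2/4 = 1/2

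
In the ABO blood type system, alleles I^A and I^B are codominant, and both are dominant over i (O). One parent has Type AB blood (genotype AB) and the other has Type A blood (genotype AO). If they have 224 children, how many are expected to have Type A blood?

Cross: AB × AO
Possible offspring genotypes: 1 AA, 1 AO, 1 AB, 1 BO
Blood type counts: 2 Type A, 1 Type AB, 1 Type B
Probability of Type A: 2/4 = 1/2
Expected count = 1/2 × 224 = 112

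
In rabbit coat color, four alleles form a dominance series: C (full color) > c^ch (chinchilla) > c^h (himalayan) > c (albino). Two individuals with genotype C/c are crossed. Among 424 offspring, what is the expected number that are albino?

Cross: C/c × C/c
Allele dominance: C > c^ch > c^h > c
Offspring genotypes: 1 C/C, 2 C/c, 1 c/c
Phenotype counts: 3 full color, 1 albino
albino: 1 out of 4 → fraction 1/4
Expected count = 1/4 × 424 = 106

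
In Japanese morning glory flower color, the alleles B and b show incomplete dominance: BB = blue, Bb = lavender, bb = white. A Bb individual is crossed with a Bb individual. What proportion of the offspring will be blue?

Punnett square for Bb × Bb:
Offspring genotypes: 1 BB, 2 Bb, 1 bb
Phenotype counts: 1 blue, 2 lavender, 1 white
blue: 1 out of 4
Probability: 1/4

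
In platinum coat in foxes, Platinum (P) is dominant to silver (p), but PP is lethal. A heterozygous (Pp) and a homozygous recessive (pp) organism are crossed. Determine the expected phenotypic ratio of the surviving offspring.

Cross: Pp × pp
Punnett square offspring (before lethality): 2 Pp, 2 pp
No PP offspring are produced in this cross.
Ratio: 1 platinum : 1 silver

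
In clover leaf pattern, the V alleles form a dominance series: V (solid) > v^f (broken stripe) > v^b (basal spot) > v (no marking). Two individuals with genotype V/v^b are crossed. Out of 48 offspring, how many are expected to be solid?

Cross: V/v^b × V/v^b
Allele dominance: V > v^f > v^b > v
Offspring genotypes: 1 V/V, 2 V/v^b, 1 v^b/v^b
Phenotype counts: 3 solid, 1 basal spot
solid: 3 out of 4 → fraction 3/4
Expected count = 3/4 × 48 = 36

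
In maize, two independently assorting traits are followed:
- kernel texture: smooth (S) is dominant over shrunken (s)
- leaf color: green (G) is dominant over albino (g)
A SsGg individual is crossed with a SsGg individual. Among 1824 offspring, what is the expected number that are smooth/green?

Dihybrid cross SsGg × SsGg — consider each gene separately:
kernel texture: Ss × Ss → 1 SS, 2 Ss, 1 ss → 3 S_ : 1 ss (out of 4)
leaf color: Gg × Gg → 1 GG, 2 Gg, 1 gg → 3 G_ : 1 gg (out of 4)
Combine (counts out of 4 × 4 = 16): smooth/green (S_G_) = 3×3 = 9; smooth/albino (S_gg) = 3×1 = 3; shrunken/green (ssG_) = 1×3 = 3; shrunken/albino (ssgg) = 1×1 = 1
Phenotype counts (out of 16): 9 smooth/green, 3 smooth/albino, 3 shrunken/green, 1 shrunken/albino
smooth/green: 9 out of 16 → fraction 9/16
Expected count = 9/16 × 1824 = 1026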